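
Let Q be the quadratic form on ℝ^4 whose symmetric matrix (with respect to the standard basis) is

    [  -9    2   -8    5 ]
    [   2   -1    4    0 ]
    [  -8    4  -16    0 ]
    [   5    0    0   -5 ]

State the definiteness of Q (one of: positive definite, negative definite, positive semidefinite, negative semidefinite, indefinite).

negative semidefinite

Congruent diagonalization of A (simultaneous row and column reduction) yields pivots -9, -5/9, 0, 0.
That gives 2 negative, 2 zero pivots.
Hence Q is negative semidefinite.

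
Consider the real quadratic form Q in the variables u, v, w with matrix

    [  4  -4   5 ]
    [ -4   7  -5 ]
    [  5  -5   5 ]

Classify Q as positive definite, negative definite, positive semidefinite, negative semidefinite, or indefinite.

indefinite

Symmetric row and column elimination reduces A to a congruent diagonal form with pivots 4, 3, -5/4.
So there are 2 positive, 1 negative pivots.
Hence Q is indefinite.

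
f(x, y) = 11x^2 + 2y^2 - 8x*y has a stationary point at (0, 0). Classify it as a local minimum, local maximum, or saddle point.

The Hessian at the origin is H = [[22, -8], [-8, 4]].
det H = 22·4 − (-8)² = 24 > 0 and H[1,1] = 22 > 0, so H is positive definite.
Therefore the origin is a local minimum.

local minimum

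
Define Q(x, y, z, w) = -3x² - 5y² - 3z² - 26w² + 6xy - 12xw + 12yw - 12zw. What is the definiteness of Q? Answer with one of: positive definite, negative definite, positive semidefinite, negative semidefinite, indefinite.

The symmetric matrix of Q is A = [[-3, 3, 0, -6], [3, -5, 0, 6], [0, 0, -3, -6], [-6, 6, -6, -26]].
Leading principal minors: Δ_1 = -3, Δ_2 = 6, Δ_3 = -18, Δ_4 = 36.
The signs alternate starting with Δ_1 < 0, so by Sylvester's criterion Q is negative definite.

negative definite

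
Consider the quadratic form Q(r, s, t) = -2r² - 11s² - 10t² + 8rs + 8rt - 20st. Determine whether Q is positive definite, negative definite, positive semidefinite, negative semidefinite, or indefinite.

The symmetric matrix of Q is A = [[-2, 4, 4], [4, -11, -10], [4, -10, -10]].
Leading principal minors: Δ_1 = -2, Δ_2 = 6, Δ_3 = -4.
The signs alternate starting with Δ_1 < 0, so by Sylvester's criterion Q is negative definite.

negative definite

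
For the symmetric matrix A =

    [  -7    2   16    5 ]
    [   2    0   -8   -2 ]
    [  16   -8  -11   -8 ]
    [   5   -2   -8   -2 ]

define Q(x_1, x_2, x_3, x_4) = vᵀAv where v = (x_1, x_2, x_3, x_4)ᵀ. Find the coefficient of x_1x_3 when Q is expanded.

32

The coefficient of x_1x_3 is A[1,3] + A[3,1] = 2·16 = 32.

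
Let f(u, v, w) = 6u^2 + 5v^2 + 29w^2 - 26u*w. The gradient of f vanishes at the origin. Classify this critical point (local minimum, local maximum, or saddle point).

local minimum

The Hessian at the origin is H = [[12, 0, -26], [0, 10, 0], [-26, 0, 58]].
Applying the same elementary operations to the rows and columns of H produces a congruent diagonal matrix with entries 12, 10, 5/3.
That gives 3 positive pivots.
H is positive definite, so the origin is a strict local minimum.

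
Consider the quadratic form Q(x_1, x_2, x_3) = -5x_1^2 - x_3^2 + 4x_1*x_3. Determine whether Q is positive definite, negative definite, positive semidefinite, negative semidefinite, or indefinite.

negative semidefinite

Write A = [[-5, 0, 2], [0, 0, 0], [2, 0, -1]].
Row-reducing A symmetrically gives the diagonal entries -5, 0, -1/5.
So there are 2 negative, 1 zero pivots.
Hence Q is negative semidefinite.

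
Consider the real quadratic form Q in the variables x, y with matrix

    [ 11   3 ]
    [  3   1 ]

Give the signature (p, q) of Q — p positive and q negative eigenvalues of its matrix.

An LDLᵀ factorisation of A has diagonal entries 11, 2/11.
So there are 2 positive pivots.

(2, 0)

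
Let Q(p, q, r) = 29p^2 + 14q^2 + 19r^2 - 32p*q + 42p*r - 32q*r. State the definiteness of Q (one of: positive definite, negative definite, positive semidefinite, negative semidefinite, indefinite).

The symmetric matrix of Q is A = [[29, -16, 21], [-16, 14, -16], [21, -16, 19]].
Leading principal minors: Δ_1 = 29, Δ_2 = 150, Δ_3 = 4.
All leading principal minors are positive, so by Sylvester's criterion Q is positive definite.

positive definite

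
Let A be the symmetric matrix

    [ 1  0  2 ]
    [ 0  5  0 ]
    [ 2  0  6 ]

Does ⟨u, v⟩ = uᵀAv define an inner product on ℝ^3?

Leading principal minors: Δ_1 = 1, Δ_2 = 5, Δ_3 = 10.
All leading principal minors are positive, so by Sylvester's criterion Q is positive definite.
⟨·,·⟩ is an inner product exactly when A is positive definite.

yes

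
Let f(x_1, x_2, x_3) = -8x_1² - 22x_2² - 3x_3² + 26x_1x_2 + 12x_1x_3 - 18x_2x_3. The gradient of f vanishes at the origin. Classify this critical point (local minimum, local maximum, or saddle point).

The Hessian at the origin is H = [[-16, 26, 12], [26, -44, -18], [12, -18, -6]].
An LDLᵀ factorisation of H has diagonal entries -16, -7/4, 30/7.
That gives 1 positive, 2 negative pivots.
H is indefinite, so the origin is a saddle point.

saddle point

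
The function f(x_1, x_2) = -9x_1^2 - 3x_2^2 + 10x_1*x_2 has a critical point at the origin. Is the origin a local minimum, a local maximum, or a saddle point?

The Hessian at the origin is H = [[-18, 10], [10, -6]].
det H = -18·-6 − (10)² = 8 > 0 and H[1,1] = -18 < 0, so H is negative definite.
Therefore the origin is a local maximum.

local maximum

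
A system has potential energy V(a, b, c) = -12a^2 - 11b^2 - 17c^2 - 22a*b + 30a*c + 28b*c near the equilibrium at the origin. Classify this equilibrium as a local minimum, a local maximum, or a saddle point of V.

saddle point

The Hessian at the origin is H = [[-24, -22, 30], [-22, -22, 28], [30, 28, -34]].
An LDLᵀ factorisation of H has diagonal entries -24, -11/6, 40/11.
So there are 1 positive, 2 negative pivots.
H is indefinite, so the origin is a saddle point.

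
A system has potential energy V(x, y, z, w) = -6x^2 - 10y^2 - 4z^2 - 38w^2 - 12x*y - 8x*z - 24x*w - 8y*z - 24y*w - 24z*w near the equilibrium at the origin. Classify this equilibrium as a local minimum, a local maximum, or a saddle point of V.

The Hessian at the origin is H = [[-12, -12, -8, -24], [-12, -20, -8, -24], [-8, -8, -8, -24], [-24, -24, -24, -76]].
Applying the same elementary operations to the rows and columns of H produces a congruent diagonal matrix with entries -12, -8, -8/3, -4.
Counting signs: 4 negative.
H is negative definite, so the origin is a strict local maximum.

local maximum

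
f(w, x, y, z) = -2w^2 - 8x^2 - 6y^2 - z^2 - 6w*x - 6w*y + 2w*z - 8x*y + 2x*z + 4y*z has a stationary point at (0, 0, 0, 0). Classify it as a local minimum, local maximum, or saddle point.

The Hessian at the origin is H = [[-4, -6, -6, 2], [-6, -16, -8, 2], [-6, -8, -12, 4], [2, 2, 4, -2]].
Row-reducing H symmetrically gives the diagonal entries -4, -7, -20/7, -3/5.
So there are 4 negative pivots.
H is negative definite, so the origin is a strict local maximum.

local maximum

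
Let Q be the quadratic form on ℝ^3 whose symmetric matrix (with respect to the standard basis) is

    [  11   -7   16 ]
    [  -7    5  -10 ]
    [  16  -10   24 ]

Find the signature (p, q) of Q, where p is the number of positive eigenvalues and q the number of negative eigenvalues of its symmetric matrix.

(3, 0)

Row-reducing A symmetrically gives the diagonal entries 11, 6/11, 2/3.
So there are 3 positive pivots.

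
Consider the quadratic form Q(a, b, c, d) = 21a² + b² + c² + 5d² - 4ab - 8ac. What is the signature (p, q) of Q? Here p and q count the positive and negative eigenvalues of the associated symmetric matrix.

(4, 0)

The associated matrix is A = [[21, -2, -4, 0], [-2, 1, 0, 0], [-4, 0, 1, 0], [0, 0, 0, 5]].
Symmetric row and column elimination reduces A to a congruent diagonal form with pivots 21, 17/21, 1/17, 5.
So there are 4 positive pivots.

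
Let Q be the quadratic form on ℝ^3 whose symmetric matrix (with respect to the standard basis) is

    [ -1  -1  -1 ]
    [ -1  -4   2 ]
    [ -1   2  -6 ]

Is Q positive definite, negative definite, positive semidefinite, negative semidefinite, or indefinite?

negative definite

Symmetric row and column elimination reduces A to a congruent diagonal form with pivots -1, -3, -2.
So there are 3 negative pivots.
Hence Q is negative definite.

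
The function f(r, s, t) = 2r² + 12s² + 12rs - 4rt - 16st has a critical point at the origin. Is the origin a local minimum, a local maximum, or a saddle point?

The Hessian at the origin is H = [[4, 12, -4], [12, 24, -16], [-4, -16, 0]].
An LDLᵀ factorisation of H has diagonal entries 4, -12, -8/3.
So there are 1 positive, 2 negative pivots.
H is indefinite, so the origin is a saddle point.

saddle point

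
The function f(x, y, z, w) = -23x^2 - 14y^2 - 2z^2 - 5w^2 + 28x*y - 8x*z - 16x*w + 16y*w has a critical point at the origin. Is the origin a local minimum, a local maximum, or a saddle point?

The Hessian at the origin is H = [[-46, 28, -8, -16], [28, -28, 0, 16], [-8, 0, -4, 0], [-16, 16, 0, -10]].
Congruent diagonalization of H (simultaneous row and column reduction) yields pivots -46, -252/23, -4/9, -6/7.
So there are 4 negative pivots.
H is negative definite, so the origin is a strict local maximum.

local maximum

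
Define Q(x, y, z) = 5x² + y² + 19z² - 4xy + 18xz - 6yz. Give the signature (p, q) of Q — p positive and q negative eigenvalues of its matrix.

Write A = [[5, -2, 9], [-2, 1, -3], [9, -3, 19]].
An LDLᵀ factorisation of A has diagonal entries 5, 1/5, 1.
Counting signs: 3 positive.

(3, 0)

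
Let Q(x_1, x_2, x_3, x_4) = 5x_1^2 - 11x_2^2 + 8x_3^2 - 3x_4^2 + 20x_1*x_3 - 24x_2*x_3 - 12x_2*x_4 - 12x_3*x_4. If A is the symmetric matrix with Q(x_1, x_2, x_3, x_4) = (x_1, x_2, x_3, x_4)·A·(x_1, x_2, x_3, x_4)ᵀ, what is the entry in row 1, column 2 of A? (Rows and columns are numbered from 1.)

0

The coefficient of x_1·x_2 in Q is 0. For a symmetric A this equals A[1,2] + A[2,1] = 2·A[1,2].
So A[1,2] = 0/2 = 0.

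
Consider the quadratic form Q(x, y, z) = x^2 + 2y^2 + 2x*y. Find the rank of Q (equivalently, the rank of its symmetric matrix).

Write A = [[1, 1, 0], [1, 2, 0], [0, 0, 0]].
Symmetric row and column elimination reduces A to a congruent diagonal form with pivots 1, 1, 0.
Counting signs: 2 positive, 1 zero.
The rank is the number of nonzero pivots: 2.

2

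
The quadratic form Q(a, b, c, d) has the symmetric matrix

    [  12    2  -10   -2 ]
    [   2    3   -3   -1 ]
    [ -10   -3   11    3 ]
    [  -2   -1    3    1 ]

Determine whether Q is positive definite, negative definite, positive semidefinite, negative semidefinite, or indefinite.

Row-reducing A symmetrically gives the diagonal entries 12, 8/3, 2, 0.
Counting signs: 3 positive, 1 zero.
Hence Q is positive semidefinite.

positive semidefinite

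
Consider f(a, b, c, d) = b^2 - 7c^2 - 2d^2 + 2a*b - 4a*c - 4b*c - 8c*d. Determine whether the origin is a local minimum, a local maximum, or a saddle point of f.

The Hessian at the origin is H = [[0, 2, -4, 0], [2, 2, -4, 0], [-4, -4, -14, -8], [0, 0, -8, -4]].
H is indefinite, so the origin is a saddle point.

saddle point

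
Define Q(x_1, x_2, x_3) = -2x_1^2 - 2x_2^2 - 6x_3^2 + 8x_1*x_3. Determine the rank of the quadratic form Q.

3

The symmetric matrix is A = [[-2, 0, 4], [0, -2, 0], [4, 0, -6]].
An LDLᵀ factorisation of A has diagonal entries -2, -2, 2.
Counting signs: 1 positive, 2 negative.
The rank is the number of nonzero pivots: 3.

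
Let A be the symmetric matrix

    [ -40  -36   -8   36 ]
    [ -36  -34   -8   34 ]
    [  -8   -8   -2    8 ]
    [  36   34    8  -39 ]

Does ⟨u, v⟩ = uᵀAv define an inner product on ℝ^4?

no

Applying the same elementary operations to the rows and columns of A produces a congruent diagonal matrix with entries -40, -8/5, 0, -5.
That gives 3 negative, 1 zero pivots.
Hence Q is negative semidefinite.
⟨·,·⟩ is an inner product exactly when A is positive definite.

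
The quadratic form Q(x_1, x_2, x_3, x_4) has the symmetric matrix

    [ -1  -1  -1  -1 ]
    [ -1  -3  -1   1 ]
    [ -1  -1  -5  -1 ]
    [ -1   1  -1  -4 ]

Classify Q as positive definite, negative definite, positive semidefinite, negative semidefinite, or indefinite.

Symmetric row and column elimination reduces A to a congruent diagonal form with pivots -1, -2, -4, -1.
Counting signs: 4 negative.
Hence Q is negative definite.

negative definite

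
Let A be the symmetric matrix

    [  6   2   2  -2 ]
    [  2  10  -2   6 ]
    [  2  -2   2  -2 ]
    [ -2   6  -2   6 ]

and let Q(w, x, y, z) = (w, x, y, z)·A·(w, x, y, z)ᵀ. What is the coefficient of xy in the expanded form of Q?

-4

The coefficient of xy is A[2,3] + A[3,2] = 2·(-2) = -4.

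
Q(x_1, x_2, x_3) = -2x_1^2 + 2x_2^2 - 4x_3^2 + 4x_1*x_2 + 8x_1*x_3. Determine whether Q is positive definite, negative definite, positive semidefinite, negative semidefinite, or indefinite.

Write A = [[-2, 2, 4], [2, 2, 0], [4, 0, -4]].
Applying the same elementary operations to the rows and columns of A produces a congruent diagonal matrix with entries -2, 4, 0.
That gives 1 positive, 1 negative, 1 zero pivots.
Hence Q is indefinite.

indefinite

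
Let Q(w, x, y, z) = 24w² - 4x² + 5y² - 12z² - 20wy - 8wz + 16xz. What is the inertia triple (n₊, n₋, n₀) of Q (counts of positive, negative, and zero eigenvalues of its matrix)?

Write A = [[24, 0, -10, -4], [0, -4, 0, 8], [-10, 0, 5, 0], [-4, 8, 0, -12]].
Symmetric row and column elimination reduces A to a congruent diagonal form with pivots 24, -4, 5/6, 0.
So there are 2 positive, 1 negative, 1 zero pivots.

(2, 1, 1)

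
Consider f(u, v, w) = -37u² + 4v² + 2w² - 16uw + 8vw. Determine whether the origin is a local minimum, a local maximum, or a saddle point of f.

The Hessian at the origin is H = [[-74, 0, -16], [0, 8, 8], [-16, 8, 4]].
Symmetric row and column elimination reduces H to a congruent diagonal form with pivots -74, 8, -20/37.
So there are 1 positive, 2 negative pivots.
H is indefinite, so the origin is a saddle point.

saddle point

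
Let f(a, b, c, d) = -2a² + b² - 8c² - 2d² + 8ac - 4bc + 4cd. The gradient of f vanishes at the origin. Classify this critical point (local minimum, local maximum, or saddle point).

The Hessian at the origin is H = [[-4, 0, 8, 0], [0, 2, -4, 0], [8, -4, -16, 4], [0, 0, 4, -4]].
Applying the same elementary operations to the rows and columns of H produces a congruent diagonal matrix with entries -4, 2, -8, -2.
So there are 1 positive, 3 negative pivots.
H is indefinite, so the origin is a saddle point.

saddle point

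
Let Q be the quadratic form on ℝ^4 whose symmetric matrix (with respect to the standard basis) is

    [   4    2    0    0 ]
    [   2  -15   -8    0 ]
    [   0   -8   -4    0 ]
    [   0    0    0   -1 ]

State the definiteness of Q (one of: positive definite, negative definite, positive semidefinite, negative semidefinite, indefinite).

indefinite

Congruent diagonalization of A (simultaneous row and column reduction) yields pivots 4, -16, 0, -1.
So there are 1 positive, 2 negative, 1 zero pivots.
Hence Q is indefinite.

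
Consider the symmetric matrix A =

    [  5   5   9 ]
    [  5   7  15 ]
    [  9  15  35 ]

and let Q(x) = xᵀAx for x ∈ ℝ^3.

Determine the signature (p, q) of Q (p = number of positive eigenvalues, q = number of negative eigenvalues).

Row-reducing A symmetrically gives the diagonal entries 5, 2, 4/5.
Counting signs: 3 positive.

(3, 0)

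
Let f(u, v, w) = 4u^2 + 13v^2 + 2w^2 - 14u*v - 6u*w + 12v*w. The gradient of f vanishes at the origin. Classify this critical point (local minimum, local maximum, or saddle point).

saddle point

The Hessian at the origin is H = [[8, -14, -6], [-14, 26, 12], [-6, 12, 4]].
Congruent diagonalization of H (simultaneous row and column reduction) yields pivots 8, 3/2, -2.
So there are 2 positive, 1 negative pivots.
H is indefinite, so the origin is a saddle point.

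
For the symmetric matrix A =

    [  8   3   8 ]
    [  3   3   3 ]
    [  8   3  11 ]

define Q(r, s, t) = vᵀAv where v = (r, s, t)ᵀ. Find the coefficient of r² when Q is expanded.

The coefficient of r² is the diagonal entry A[1,1] = 8.

8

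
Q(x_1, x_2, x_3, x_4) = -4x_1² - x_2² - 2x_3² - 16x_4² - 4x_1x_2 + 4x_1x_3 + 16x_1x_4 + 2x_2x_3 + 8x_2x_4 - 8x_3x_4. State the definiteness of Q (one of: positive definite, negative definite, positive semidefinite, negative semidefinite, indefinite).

negative semidefinite

The associated matrix is A = [[-4, -2, 2, 8], [-2, -1, 1, 4], [2, 1, -2, -4], [8, 4, -4, -16]].
Congruent diagonalization of A (simultaneous row and column reduction) yields pivots -4, 0, -1, 0.
Counting signs: 2 negative, 2 zero.
Hence Q is negative semidefinite.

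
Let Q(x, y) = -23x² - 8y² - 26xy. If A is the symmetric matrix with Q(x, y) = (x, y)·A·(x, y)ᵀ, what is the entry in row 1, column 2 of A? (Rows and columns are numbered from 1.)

The coefficient of x·y in Q is -26. For a symmetric A this equals A[1,2] + A[2,1] = 2·A[1,2].
So A[1,2] = -26/2 = -13.

-13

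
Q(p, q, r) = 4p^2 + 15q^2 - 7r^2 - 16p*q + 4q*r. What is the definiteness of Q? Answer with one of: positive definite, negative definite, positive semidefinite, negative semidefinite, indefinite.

The symmetric matrix is A = [[4, -8, 0], [-8, 15, 2], [0, 2, -7]].
Row-reducing A symmetrically gives the diagonal entries 4, -1, -3.
So there are 1 positive, 2 negative pivots.
Hence Q is indefinite.

indefinite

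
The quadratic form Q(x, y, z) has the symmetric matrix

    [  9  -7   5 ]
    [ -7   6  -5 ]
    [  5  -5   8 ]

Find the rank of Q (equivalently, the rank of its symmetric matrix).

Congruent diagonalization of A (simultaneous row and column reduction) yields pivots 9, 5/9, 3.
Counting signs: 3 positive.
The rank is the number of nonzero pivots: 3.

3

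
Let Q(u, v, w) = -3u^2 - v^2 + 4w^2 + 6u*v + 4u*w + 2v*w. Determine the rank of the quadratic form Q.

3

Write A = [[-3, 3, 2], [3, -1, 1], [2, 1, 4]].
Congruent diagonalization of A (simultaneous row and column reduction) yields pivots -3, 2, 5/6.
So there are 2 positive, 1 negative pivots.
The rank is the number of nonzero pivots: 3.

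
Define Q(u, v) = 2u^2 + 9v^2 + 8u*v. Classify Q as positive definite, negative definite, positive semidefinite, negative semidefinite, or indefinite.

positive definite

The symmetric matrix is A = [[2, 4], [4, 9]].
Congruent diagonalization of A (simultaneous row and column reduction) yields pivots 2, 1.
That gives 2 positive pivots.
Hence Q is positive definite.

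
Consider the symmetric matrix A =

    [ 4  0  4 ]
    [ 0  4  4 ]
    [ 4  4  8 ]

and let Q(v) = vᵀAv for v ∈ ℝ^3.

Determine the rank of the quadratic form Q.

Symmetric row and column elimination reduces A to a congruent diagonal form with pivots 4, 4, 0.
That gives 2 positive, 1 zero pivots.
The rank is the number of nonzero pivots: 2.

2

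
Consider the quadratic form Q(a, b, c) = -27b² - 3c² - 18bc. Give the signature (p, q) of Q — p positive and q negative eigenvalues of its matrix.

The associated matrix is A = [[0, 0, 0], [0, -27, -9], [0, -9, -3]].
Symmetric row and column elimination reduces A to a congruent diagonal form with pivots 0, -27, 0.
Counting signs: 1 negative, 2 zero.

(0, 1)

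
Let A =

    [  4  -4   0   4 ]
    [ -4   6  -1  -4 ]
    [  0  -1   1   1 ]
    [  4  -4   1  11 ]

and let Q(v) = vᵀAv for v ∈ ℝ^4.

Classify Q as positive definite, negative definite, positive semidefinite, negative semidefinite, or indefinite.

Leading principal minors: Δ_1 = 4, Δ_2 = 8, Δ_3 = 4, Δ_4 = 20.
All leading principal minors are positive, so by Sylvester's criterion Q is positive definite.

positive definite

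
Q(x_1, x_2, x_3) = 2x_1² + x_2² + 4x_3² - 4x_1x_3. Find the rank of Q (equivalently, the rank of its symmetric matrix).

The symmetric matrix is A = [[2, 0, -2], [0, 1, 0], [-2, 0, 4]].
An LDLᵀ factorisation of A has diagonal entries 2, 1, 2.
Counting signs: 3 positive.
The rank is the number of nonzero pivots: 3.

3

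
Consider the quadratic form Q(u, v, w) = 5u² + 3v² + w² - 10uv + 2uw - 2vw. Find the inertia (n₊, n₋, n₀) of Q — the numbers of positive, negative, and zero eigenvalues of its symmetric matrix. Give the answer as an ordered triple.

(2, 1, 0)

Write A = [[5, -5, 1], [-5, 3, -1], [1, -1, 1]].
An LDLᵀ factorisation of A has diagonal entries 5, -2, 4/5.
Counting signs: 2 positive, 1 negative.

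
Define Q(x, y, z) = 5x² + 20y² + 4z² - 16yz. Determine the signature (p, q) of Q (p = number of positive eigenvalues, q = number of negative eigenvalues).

(3, 0)

The associated matrix is A = [[5, 0, 0], [0, 20, -8], [0, -8, 4]].
Symmetric row and column elimination reduces A to a congruent diagonal form with pivots 5, 20, 4/5.
Counting signs: 3 positive.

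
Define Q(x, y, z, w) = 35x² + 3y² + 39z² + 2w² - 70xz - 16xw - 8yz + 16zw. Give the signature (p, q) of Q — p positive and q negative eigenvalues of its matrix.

Write A = [[35, 0, -35, -8], [0, 3, -4, 0], [-35, -4, 39, 8], [-8, 0, 8, 2]].
An LDLᵀ factorisation of A has diagonal entries 35, 3, -4/3, 6/35.
So there are 3 positive, 1 negative pivots.

(3, 1)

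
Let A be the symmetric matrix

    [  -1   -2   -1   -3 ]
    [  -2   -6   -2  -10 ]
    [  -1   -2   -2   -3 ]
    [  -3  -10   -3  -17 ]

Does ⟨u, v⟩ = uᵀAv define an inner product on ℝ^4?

Symmetric row and column elimination reduces A to a congruent diagonal form with pivots -1, -2, -1, 0.
Counting signs: 3 negative, 1 zero.
Hence Q is negative semidefinite.
⟨·,·⟩ is an inner product exactly when A is positive definite.

no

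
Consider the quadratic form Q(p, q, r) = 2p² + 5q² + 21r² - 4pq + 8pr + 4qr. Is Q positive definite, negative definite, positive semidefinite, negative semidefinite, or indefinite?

The associated matrix is A = [[2, -2, 4], [-2, 5, 2], [4, 2, 21]].
An LDLᵀ factorisation of A has diagonal entries 2, 3, 1.
So there are 3 positive pivots.
Hence Q is positive definite.

positive definite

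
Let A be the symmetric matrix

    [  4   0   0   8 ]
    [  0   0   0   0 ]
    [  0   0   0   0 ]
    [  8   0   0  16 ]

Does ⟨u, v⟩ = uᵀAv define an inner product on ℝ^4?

no

Congruent diagonalization of A (simultaneous row and column reduction) yields pivots 4, 0, 0, 0.
So there are 1 positive, 3 zero pivots.
Hence Q is positive semidefinite.
⟨·,·⟩ is an inner product exactly when A is positive definite.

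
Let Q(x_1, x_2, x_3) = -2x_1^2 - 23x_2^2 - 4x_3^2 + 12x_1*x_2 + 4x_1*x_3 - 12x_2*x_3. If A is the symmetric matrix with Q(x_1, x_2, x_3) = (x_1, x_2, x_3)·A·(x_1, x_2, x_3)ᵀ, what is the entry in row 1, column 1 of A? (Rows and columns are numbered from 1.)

-2

The coefficient of x_1^2 in Q is -2, and that is exactly A[1,1].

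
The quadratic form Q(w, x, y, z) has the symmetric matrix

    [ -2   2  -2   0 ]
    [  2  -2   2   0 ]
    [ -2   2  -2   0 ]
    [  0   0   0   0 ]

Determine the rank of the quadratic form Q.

1

Applying the same elementary operations to the rows and columns of A produces a congruent diagonal matrix with entries -2, 0, 0, 0.
So there are 1 negative, 3 zero pivots.
The rank is the number of nonzero pivots: 1.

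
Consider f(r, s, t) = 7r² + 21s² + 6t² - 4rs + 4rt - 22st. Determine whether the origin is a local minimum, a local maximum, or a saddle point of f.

local minimum

The Hessian at the origin is H = [[14, -4, 4], [-4, 42, -22], [4, -22, 12]].
An LDLᵀ factorisation of H has diagonal entries 14, 286/7, 30/143.
That gives 3 positive pivots.
H is positive definite, so the origin is a strict local minimum.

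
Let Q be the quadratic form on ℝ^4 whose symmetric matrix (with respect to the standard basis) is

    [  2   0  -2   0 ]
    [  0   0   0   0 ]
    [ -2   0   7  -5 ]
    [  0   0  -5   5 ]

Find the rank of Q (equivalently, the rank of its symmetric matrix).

Congruent diagonalization of A (simultaneous row and column reduction) yields pivots 2, 0, 5, 0.
So there are 2 positive, 2 zero pivots.
The rank is the number of nonzero pivots: 2.

2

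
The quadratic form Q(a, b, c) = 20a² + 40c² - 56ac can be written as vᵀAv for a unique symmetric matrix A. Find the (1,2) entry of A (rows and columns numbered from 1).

0

The coefficient of a·b in Q is 0. For a symmetric A this equals A[1,2] + A[2,1] = 2·A[1,2].
So A[1,2] = 0/2 = 0.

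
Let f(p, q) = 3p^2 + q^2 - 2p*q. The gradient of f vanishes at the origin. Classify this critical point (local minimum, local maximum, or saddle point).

local minimum

The Hessian at the origin is H = [[6, -2], [-2, 2]].
det H = 6·2 − (-2)² = 8 > 0 and H[1,1] = 6 > 0, so H is positive definite.
Therefore the origin is a local minimum.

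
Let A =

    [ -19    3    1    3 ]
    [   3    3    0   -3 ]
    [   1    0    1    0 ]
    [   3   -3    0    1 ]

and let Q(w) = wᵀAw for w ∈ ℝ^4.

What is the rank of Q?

Applying the same elementary operations to the rows and columns of A produces a congruent diagonal matrix with entries -19, 66/19, 23/22, -10/23.
Counting signs: 2 positive, 2 negative.
The rank is the number of nonzero pivots: 4.

4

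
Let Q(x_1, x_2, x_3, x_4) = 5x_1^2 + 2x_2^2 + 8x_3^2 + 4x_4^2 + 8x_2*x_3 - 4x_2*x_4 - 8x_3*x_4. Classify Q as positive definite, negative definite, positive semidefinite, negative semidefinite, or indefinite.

positive semidefinite

Write A = [[5, 0, 0, 0], [0, 2, 4, -2], [0, 4, 8, -4], [0, -2, -4, 4]].
Row-reducing A symmetrically gives the diagonal entries 5, 2, 0, 2.
So there are 3 positive, 1 zero pivots.
Hence Q is positive semidefinite.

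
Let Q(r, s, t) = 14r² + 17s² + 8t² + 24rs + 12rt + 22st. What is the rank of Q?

3

The associated matrix is A = [[14, 12, 6], [12, 17, 11], [6, 11, 8]].
Symmetric row and column elimination reduces A to a congruent diagonal form with pivots 14, 47/7, 15/47.
So there are 3 positive pivots.
The rank is the number of nonzero pivots: 3.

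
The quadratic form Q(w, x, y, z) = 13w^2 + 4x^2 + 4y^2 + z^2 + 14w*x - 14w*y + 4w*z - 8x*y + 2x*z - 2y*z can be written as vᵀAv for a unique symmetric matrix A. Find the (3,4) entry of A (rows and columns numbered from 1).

-1

The coefficient of y·z in Q is -2. For a symmetric A this equals A[3,4] + A[4,3] = 2·A[3,4].
So A[3,4] = -2/2 = -1.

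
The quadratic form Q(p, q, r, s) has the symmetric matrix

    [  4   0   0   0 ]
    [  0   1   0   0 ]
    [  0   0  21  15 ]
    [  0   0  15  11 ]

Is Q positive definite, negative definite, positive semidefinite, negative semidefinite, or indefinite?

positive definite

Symmetric row and column elimination reduces A to a congruent diagonal form with pivots 4, 1, 21, 2/7.
Counting signs: 4 positive.
Hence Q is positive definite.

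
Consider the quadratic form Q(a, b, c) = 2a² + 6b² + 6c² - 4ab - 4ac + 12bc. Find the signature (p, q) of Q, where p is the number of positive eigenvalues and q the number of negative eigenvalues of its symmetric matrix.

The associated matrix is A = [[2, -2, -2], [-2, 6, 6], [-2, 6, 6]].
Symmetric row and column elimination reduces A to a congruent diagonal form with pivots 2, 4, 0.
So there are 2 positive, 1 zero pivots.

(2, 0)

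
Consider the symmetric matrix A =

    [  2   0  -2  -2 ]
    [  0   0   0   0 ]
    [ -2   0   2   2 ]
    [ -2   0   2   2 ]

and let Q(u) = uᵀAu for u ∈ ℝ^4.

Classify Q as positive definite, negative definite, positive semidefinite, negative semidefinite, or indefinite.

Symmetric row and column elimination reduces A to a congruent diagonal form with pivots 2, 0, 0, 0.
So there are 1 positive, 3 zero pivots.
Hence Q is positive semidefinite.

positive semidefinite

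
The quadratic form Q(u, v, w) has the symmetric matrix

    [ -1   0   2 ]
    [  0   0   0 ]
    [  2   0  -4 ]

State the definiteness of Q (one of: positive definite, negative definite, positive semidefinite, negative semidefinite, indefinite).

negative semidefinite

Row-reducing A symmetrically gives the diagonal entries -1, 0, 0.
So there are 1 negative, 2 zero pivots.
Hence Q is negative semidefinite.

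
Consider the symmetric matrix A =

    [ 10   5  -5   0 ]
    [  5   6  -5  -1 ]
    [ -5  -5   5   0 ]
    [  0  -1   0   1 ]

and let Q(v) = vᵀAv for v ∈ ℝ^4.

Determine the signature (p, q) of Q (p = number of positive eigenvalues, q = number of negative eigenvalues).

Congruent diagonalization of A (simultaneous row and column reduction) yields pivots 10, 7/2, 5/7, 0.
Counting signs: 3 positive, 1 zero.

(3, 0)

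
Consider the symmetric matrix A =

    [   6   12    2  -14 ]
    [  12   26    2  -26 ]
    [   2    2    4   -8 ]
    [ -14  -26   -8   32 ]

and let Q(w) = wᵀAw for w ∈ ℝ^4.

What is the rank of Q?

4

Applying the same elementary operations to the rows and columns of A produces a congruent diagonal matrix with entries 6, 2, 4/3, -4.
That gives 3 positive, 1 negative pivots.
The rank is the number of nonzero pivots: 4.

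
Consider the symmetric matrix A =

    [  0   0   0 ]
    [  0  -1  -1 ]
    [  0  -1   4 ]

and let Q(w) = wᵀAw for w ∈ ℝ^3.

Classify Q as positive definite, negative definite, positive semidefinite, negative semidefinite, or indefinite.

Congruent diagonalization of A (simultaneous row and column reduction) yields pivots 0, -1, 5.
That gives 1 positive, 1 negative, 1 zero pivots.
Hence Q is indefinite.

indefinite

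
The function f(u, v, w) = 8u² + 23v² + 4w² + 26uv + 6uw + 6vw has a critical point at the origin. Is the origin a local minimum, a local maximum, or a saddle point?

local minimum

The Hessian at the origin is H = [[16, 26, 6], [26, 46, 6], [6, 6, 8]].
Applying the same elementary operations to the rows and columns of H produces a congruent diagonal matrix with entries 16, 15/4, 2.
So there are 3 positive pivots.
H is positive definite, so the origin is a strict local minimum.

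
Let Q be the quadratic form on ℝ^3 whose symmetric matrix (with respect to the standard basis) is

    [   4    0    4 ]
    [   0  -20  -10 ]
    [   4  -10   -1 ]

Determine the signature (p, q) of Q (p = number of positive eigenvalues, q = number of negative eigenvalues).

(1, 1)

Symmetric row and column elimination reduces A to a congruent diagonal form with pivots 4, -20, 0.
So there are 1 positive, 1 negative, 1 zero pivots.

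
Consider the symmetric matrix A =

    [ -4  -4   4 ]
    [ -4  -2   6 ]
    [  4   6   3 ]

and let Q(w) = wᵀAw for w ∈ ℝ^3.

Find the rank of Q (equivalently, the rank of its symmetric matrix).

Row-reducing A symmetrically gives the diagonal entries -4, 2, 5.
Counting signs: 2 positive, 1 negative.
The rank is the number of nonzero pivots: 3.

3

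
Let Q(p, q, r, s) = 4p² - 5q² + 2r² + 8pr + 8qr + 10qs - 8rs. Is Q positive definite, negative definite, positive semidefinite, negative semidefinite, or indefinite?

The associated matrix is A = [[4, 0, 4, 0], [0, -5, 4, 5], [4, 4, 2, -4], [0, 5, -4, 0]].
Applying the same elementary operations to the rows and columns of A produces a congruent diagonal matrix with entries 4, -5, 6/5, 5.
Counting signs: 3 positive, 1 negative.
Hence Q is indefinite.

indefinite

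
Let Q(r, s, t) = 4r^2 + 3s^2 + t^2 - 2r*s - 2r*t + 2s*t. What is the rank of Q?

3

The associated matrix is A = [[4, -1, -1], [-1, 3, 1], [-1, 1, 1]].
Row-reducing A symmetrically gives the diagonal entries 4, 11/4, 6/11.
That gives 3 positive pivots.
The rank is the number of nonzero pivots: 3.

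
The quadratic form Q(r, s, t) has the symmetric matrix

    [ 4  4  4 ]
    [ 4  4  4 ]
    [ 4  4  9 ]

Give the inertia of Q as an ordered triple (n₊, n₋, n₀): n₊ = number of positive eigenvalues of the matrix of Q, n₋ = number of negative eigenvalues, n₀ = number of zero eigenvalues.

Applying the same elementary operations to the rows and columns of A produces a congruent diagonal matrix with entries 4, 0, 5.
That gives 2 positive, 1 zero pivots.

(2, 0, 1)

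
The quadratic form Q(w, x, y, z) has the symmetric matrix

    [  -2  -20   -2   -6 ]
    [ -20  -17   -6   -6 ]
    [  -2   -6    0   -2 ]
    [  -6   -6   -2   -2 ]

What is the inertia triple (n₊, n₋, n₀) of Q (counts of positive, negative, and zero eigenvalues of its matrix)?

Symmetric row and column elimination reduces A to a congruent diagonal form with pivots -2, 183, 170/183, 4/85.
Counting signs: 3 positive, 1 negative.

(3, 1, 0)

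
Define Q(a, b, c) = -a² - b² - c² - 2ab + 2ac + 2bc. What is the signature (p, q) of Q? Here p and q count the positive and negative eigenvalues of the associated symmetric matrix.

(0, 1)

Write A = [[-1, -1, 1], [-1, -1, 1], [1, 1, -1]].
Applying the same elementary operations to the rows and columns of A produces a congruent diagonal matrix with entries -1, 0, 0.
Counting signs: 1 negative, 2 zero.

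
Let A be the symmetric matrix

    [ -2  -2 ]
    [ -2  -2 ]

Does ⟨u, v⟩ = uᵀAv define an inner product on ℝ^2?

Congruent diagonalization of A (simultaneous row and column reduction) yields pivots -2, 0.
That gives 1 negative, 1 zero pivots.
Hence Q is negative semidefinite.
⟨·,·⟩ is an inner product exactly when A is positive definite.

no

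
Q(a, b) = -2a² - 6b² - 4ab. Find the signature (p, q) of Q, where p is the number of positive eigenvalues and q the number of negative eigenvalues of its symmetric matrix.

Write A = [[-2, -2], [-2, -6]].
An LDLᵀ factorisation of A has diagonal entries -2, -4.
That gives 2 negative pivots.

(0, 2)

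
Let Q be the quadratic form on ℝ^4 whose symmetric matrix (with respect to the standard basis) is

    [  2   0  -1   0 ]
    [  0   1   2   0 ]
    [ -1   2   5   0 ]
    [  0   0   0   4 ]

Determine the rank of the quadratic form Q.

4

Symmetric row and column elimination reduces A to a congruent diagonal form with pivots 2, 1, 1/2, 4.
Counting signs: 4 positive.
The rank is the number of nonzero pivots: 4.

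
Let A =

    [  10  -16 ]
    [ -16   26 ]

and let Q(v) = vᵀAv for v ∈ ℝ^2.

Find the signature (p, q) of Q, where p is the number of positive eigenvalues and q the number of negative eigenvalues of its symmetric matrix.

(2, 0)

Row-reducing A symmetrically gives the diagonal entries 10, 2/5.
Counting signs: 2 positive.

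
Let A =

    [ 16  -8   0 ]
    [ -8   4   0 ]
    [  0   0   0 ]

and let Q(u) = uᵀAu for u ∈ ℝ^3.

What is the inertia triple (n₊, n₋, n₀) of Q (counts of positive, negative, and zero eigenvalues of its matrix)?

(1, 0, 2)

Row-reducing A symmetrically gives the diagonal entries 16, 0, 0.
So there are 1 positive, 2 zero pivots.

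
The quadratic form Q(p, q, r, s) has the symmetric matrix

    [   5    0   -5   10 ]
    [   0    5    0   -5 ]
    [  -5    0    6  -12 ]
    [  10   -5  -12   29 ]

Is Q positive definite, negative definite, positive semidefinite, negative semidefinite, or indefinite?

positive semidefinite

Congruent diagonalization of A (simultaneous row and column reduction) yields pivots 5, 5, 1, 0.
Counting signs: 3 positive, 1 zero.
Hence Q is positive semidefinite.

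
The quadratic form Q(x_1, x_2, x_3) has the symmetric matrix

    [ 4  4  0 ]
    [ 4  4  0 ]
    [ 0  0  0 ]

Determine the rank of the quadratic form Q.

1

Symmetric row and column elimination reduces A to a congruent diagonal form with pivots 4, 0, 0.
That gives 1 positive, 2 zero pivots.
The rank is the number of nonzero pivots: 1.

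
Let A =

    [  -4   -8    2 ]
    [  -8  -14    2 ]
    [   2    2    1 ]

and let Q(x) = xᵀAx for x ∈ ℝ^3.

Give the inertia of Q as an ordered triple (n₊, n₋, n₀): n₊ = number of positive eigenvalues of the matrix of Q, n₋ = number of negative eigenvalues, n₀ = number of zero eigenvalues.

Congruent diagonalization of A (simultaneous row and column reduction) yields pivots -4, 2, 0.
So there are 1 positive, 1 negative, 1 zero pivots.

(1, 1, 1)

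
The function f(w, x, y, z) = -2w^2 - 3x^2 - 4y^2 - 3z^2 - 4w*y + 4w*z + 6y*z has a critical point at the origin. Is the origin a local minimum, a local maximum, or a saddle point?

The Hessian at the origin is H = [[-4, 0, -4, 4], [0, -6, 0, 0], [-4, 0, -8, 6], [4, 0, 6, -6]].
Row-reducing H symmetrically gives the diagonal entries -4, -6, -4, -1.
Counting signs: 4 negative.
H is negative definite, so the origin is a strict local maximum.

local maximum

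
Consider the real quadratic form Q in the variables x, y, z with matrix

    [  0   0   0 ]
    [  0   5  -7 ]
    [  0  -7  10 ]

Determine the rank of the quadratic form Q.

2

Row-reducing A symmetrically gives the diagonal entries 0, 5, 1/5.
Counting signs: 2 positive, 1 zero.
The rank is the number of nonzero pivots: 2.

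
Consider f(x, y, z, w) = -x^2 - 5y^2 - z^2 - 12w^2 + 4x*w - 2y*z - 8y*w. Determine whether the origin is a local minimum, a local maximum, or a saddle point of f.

The Hessian at the origin is H = [[-2, 0, 0, 4], [0, -10, -2, -8], [0, -2, -2, 0], [4, -8, 0, -24]].
Symmetric row and column elimination reduces H to a congruent diagonal form with pivots -2, -10, -8/5, -8.
Counting signs: 4 negative.
H is negative definite, so the origin is a strict local maximum.

local maximum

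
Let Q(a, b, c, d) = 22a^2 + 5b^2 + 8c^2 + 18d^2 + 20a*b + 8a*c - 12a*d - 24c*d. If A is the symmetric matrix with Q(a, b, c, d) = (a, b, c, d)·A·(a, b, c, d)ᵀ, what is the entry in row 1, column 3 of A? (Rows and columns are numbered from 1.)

The coefficient of a·c in Q is 8. For a symmetric A this equals A[1,3] + A[3,1] = 2·A[1,3].
So A[1,3] = 8/2 = 4.

4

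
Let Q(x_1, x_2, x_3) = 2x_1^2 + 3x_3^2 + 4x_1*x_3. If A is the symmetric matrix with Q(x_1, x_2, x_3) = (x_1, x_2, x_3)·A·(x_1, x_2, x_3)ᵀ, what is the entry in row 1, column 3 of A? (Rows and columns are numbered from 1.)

2

The coefficient of x_1·x_3 in Q is 4. For a symmetric A this equals A[1,3] + A[3,1] = 2·A[1,3].
So A[1,3] = 4/2 = 2.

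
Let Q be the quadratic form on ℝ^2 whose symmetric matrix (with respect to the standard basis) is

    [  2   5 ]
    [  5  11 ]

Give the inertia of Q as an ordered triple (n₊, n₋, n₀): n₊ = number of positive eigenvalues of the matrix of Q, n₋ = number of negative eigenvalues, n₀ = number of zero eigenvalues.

Congruent diagonalization of A (simultaneous row and column reduction) yields pivots 2, -3/2.
That gives 1 positive, 1 negative pivots.

(1, 1, 0)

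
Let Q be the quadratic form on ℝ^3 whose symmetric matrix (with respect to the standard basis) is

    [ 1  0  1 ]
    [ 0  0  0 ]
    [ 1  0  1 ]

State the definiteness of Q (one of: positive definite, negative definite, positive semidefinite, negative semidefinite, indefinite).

positive semidefinite

Congruent diagonalization of A (simultaneous row and column reduction) yields pivots 1, 0, 0.
Counting signs: 1 positive, 2 zero.
Hence Q is positive semidefinite.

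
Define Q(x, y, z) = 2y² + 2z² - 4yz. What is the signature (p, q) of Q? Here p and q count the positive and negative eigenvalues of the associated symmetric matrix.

Write A = [[0, 0, 0], [0, 2, -2], [0, -2, 2]].
Applying the same elementary operations to the rows and columns of A produces a congruent diagonal matrix with entries 0, 2, 0.
So there are 1 positive, 2 zero pivots.

(1, 0)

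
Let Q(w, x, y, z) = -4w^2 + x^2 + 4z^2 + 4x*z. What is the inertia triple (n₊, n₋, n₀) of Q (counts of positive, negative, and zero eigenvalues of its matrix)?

(1, 1, 2)

The associated matrix is A = [[-4, 0, 0, 0], [0, 1, 0, 2], [0, 0, 0, 0], [0, 2, 0, 4]].
Row-reducing A symmetrically gives the diagonal entries -4, 1, 0, 0.
Counting signs: 1 positive, 1 negative, 2 zero.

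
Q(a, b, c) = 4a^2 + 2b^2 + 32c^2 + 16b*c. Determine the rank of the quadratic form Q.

The symmetric matrix is A = [[4, 0, 0], [0, 2, 8], [0, 8, 32]].
Congruent diagonalization of A (simultaneous row and column reduction) yields pivots 4, 2, 0.
That gives 2 positive, 1 zero pivots.
The rank is the number of nonzero pivots: 2.

2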